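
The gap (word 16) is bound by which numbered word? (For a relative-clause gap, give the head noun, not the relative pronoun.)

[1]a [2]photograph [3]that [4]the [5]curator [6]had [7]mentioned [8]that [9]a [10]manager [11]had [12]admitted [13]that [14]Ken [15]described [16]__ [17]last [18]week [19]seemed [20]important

The gap at 16 is the object of "described", inside a relative clause.
The relative pronoun is "that" (word 3); it is bound by the head noun immediately before it.
Its filler is the head noun "photograph", at word 2.

2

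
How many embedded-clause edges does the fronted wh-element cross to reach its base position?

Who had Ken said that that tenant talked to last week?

"who" is extracted from the PP object of "talked".
Boundaries crossed, outermost first: [that] — 1 in total.

1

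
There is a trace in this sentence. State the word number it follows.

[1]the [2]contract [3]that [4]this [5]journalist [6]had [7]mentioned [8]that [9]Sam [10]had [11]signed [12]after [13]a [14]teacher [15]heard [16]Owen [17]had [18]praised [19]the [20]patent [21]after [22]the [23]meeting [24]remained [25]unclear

The displaced element is "the contract" (word 2).
It is linked across 1 clause boundary (that).
It functions as the direct object of "signed", so the gap sits immediately after word 11 ("signed").
Base order: This journalist had mentioned that Sam had signed the contract after a teacher heard Owen had praised the patent after the meeting.

11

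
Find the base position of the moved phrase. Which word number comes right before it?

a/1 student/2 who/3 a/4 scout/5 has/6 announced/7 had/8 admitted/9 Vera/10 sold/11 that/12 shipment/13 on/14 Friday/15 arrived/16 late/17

7

The displaced element is "a student" (word 2).
It is linked across 1 clause boundary (Ø).
It functions as the subject of "admitted", so the gap sits immediately after word 7 ("announced").
Base order: A scout has announced a student had admitted Vera sold that shipment on Friday.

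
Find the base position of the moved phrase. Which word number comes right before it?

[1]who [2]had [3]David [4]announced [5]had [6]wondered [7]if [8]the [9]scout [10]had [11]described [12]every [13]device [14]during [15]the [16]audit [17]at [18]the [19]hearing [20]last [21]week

4

The displaced element is "who" (word 1).
It is linked across 1 clause boundary (Ø).
It functions as the subject of "wondered", so the gap sits immediately after word 4 ("announced").
Base order: David had announced who had wondered if the scout had described every device during the audit at the hearing last week.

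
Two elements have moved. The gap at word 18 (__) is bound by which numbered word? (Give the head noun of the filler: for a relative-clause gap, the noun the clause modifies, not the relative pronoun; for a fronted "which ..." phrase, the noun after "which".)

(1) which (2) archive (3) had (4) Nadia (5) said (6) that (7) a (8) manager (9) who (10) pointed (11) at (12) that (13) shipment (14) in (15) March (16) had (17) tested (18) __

The marked gap is the direct object of "tested".
Its filler is the fronted wh-phrase "which archive", at word 2.
(The other dependency links word 8 to a gap after word 9.)

2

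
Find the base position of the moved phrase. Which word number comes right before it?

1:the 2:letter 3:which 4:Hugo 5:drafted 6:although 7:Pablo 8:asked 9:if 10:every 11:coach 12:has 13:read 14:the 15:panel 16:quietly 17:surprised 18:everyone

The displaced element is "the letter" (word 2).
It functions as the direct object of "drafted", so the gap sits immediately after word 5 ("drafted").
Base order: Hugo drafted the letter although Pablo asked if every coach has read the panel quietly.

5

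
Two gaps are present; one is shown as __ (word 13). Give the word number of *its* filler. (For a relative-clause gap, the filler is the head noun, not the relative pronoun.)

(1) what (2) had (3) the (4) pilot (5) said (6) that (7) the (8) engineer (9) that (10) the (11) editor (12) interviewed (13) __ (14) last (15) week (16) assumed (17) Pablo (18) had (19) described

8

The marked gap is inside the relative clause, the direct object of "interviewed".
Its filler is the head noun "engineer" (via "that"), at word 8.
(The other dependency links word 1 to a gap after word 19.)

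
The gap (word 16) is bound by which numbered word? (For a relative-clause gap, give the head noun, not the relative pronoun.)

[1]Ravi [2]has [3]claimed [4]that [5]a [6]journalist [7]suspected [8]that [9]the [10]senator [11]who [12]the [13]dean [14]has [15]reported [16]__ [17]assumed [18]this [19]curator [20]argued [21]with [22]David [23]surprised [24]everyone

The gap at 16 is the subject of "assumed", inside a relative clause.
The relative pronoun is "who" (word 11); it is bound by the head noun immediately before it.
Its filler is the head noun "senator", at word 10.

10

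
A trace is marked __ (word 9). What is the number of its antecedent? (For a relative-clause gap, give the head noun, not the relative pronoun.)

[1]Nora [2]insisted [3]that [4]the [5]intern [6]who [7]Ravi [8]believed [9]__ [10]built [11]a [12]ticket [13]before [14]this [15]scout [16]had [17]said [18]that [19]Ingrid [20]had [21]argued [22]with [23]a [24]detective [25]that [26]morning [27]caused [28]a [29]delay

The gap at 9 is the subject of "built", inside a relative clause.
The relative pronoun is "who" (word 6); it is bound by the head noun immediately before it.
Its filler is the head noun "intern", at word 5.

5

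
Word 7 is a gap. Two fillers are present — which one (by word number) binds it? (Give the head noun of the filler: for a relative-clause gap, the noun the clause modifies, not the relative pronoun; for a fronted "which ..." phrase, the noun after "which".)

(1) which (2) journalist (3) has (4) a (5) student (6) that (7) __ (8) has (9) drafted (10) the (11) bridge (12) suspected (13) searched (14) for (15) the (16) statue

The marked gap is inside the relative clause, the subject of "drafted".
Its filler is the head noun "student" (via "that"), at word 5.
(The other dependency links word 2 to a gap after word 12.)

5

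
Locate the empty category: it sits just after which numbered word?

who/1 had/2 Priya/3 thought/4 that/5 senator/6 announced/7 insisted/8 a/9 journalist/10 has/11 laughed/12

The displaced element is "who" (word 1).
It is linked across 2 clause boundaries (Ø → Ø).
It functions as the subject of "insisted", so the gap sits immediately after word 7 ("announced").
Base order: Priya had thought that senator announced who insisted a journalist has laughed.

7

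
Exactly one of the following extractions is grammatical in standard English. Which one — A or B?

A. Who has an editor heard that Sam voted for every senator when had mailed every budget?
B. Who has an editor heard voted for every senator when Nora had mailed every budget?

In A, the wh-phrase is extracted from inside an adjunct island (introduced by "when"), which blocks movement.
In B, the extraction path crosses only that-complement boundaries, which are transparent.
So B is grammatical.

B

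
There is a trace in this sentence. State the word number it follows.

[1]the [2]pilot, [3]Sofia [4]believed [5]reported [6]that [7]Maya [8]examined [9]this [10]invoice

The displaced element is "the pilot" (word 2).
It is linked across 1 clause boundary (Ø).
It functions as the subject of "reported", so the gap sits immediately after word 4 ("believed").
Base order: Sofia believed that the pilot reported that Maya examined this invoice.

4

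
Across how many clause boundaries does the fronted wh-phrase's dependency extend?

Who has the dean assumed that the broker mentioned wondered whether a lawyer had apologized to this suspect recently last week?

2

"who" is extracted from the subject of "wondered".
Boundaries crossed, outermost first: [that], [Ø] — 2 in total.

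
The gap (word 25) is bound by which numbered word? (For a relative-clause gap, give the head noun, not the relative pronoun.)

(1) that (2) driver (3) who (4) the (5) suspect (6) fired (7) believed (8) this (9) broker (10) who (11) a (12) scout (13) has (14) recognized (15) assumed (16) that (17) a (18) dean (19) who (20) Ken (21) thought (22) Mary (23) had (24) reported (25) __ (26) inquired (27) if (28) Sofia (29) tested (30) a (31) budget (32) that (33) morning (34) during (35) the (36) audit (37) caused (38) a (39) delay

The gap at 25 is the subject of "inquired", inside a relative clause.
The relative pronoun is "who" (word 19); it is bound by the head noun immediately before it.
Its filler is the head noun "dean", at word 18.

18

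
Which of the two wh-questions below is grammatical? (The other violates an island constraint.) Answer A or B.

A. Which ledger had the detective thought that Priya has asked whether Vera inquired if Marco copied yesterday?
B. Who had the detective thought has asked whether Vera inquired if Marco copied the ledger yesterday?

In A, the wh-phrase is extracted from inside a wh-island (introduced by "whether"), which blocks movement.
In B, the extraction path crosses only that-complement boundaries, which are transparent.
So B is grammatical.

B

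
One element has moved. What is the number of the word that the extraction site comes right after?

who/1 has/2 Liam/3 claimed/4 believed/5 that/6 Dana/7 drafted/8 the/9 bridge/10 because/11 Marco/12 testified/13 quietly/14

The displaced element is "who" (word 1).
It is linked across 1 clause boundary (Ø).
It functions as the subject of "believed", so the gap sits immediately after word 4 ("claimed").
Base order: Liam has claimed that who believed that Dana drafted the bridge because Marco testified quietly.

4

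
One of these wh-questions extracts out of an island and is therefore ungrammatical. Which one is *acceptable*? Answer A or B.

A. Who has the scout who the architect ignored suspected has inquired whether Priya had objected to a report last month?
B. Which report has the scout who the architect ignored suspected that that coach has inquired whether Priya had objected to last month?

A

In B, the wh-phrase is extracted from inside a wh-island (introduced by "whether"), which blocks movement.
In A, the extraction path crosses only that-complement boundaries, which are transparent.
So A is grammatical.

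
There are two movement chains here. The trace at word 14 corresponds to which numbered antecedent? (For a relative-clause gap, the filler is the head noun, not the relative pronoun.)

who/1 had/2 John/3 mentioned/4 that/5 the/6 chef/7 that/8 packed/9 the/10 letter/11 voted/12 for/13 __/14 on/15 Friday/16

The marked gap is the object of the preposition "for" of "voted".
Its filler is the fronted wh-phrase "who", at word 1.
(The other dependency links word 7 to a gap after word 8.)

1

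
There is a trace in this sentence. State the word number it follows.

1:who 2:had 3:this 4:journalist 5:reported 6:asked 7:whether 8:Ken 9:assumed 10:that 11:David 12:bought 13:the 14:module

The displaced element is "who" (word 1).
It is linked across 1 clause boundary (Ø).
It functions as the subject of "asked", so the gap sits immediately after word 5 ("reported").
Base order: This journalist had reported that who asked whether Ken assumed that David bought the module.

5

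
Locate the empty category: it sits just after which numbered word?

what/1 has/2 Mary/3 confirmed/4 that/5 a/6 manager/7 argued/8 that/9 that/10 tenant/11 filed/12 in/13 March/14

12

The displaced element is "what" (word 1).
It is linked across 2 clause boundaries (that → that).
It functions as the direct object of "filed", so the gap sits immediately after word 12 ("filed").
Base order: Mary has confirmed that a manager argued that that tenant filed what in March.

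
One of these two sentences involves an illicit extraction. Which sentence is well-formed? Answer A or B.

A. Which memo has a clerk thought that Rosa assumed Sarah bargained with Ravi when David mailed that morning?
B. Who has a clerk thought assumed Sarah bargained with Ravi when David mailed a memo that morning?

B

In A, the wh-phrase is extracted from inside an adjunct island (introduced by "when"), which blocks movement.
In B, the extraction path crosses only that-complement boundaries, which are transparent.
So B is grammatical.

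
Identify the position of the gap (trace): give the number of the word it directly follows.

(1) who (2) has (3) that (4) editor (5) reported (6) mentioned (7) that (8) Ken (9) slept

5

The displaced element is "who" (word 1).
It is linked across 1 clause boundary (Ø).
It functions as the subject of "mentioned", so the gap sits immediately after word 5 ("reported").
Base order: That editor has reported that who mentioned that Ken slept.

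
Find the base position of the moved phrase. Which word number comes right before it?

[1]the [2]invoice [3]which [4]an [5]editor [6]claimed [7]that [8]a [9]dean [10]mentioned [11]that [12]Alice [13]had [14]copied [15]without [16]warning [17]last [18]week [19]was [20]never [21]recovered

14

The displaced element is "the invoice" (word 2).
It is linked across 2 clause boundaries (that → that).
It functions as the direct object of "copied", so the gap sits immediately after word 14 ("copied").
Base order: An editor claimed that a dean mentioned that Alice had copied the invoice without warning last week.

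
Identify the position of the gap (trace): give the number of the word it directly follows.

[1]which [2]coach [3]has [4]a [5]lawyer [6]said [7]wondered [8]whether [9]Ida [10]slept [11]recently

6

The displaced element is "which coach" (word 2).
It is linked across 1 clause boundary (Ø).
It functions as the subject of "wondered", so the gap sits immediately after word 6 ("said").
Base order: A lawyer has said which coach wondered whether Ida slept recently.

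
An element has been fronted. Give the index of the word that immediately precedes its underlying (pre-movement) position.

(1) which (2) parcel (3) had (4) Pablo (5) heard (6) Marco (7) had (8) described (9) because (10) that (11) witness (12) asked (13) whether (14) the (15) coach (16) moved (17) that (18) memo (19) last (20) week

8

The displaced element is "which parcel" (word 2).
It is linked across 1 clause boundary (Ø).
It functions as the direct object of "described", so the gap sits immediately after word 8 ("described").
Base order: Pablo had heard Marco had described which parcel because that witness asked whether the coach moved that memo last week.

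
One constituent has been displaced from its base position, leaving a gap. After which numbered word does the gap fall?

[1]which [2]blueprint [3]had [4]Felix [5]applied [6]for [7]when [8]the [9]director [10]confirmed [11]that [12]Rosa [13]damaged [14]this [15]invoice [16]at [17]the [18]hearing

6

The displaced element is "which blueprint" (word 2).
It functions as the object of the preposition "for" of "applied", so the gap sits immediately after word 6 ("for").
Base order: Felix had applied for which blueprint when the director confirmed that Rosa damaged this invoice at the hearing.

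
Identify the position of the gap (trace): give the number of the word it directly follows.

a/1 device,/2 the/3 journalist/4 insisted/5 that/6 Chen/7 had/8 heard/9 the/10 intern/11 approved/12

The displaced element is "a device" (word 2).
It is linked across 2 clause boundaries (that → Ø).
It functions as the direct object of "approved", so the gap sits immediately after word 12 ("approved").
Base order: The journalist insisted that Chen had heard the intern approved a device.

12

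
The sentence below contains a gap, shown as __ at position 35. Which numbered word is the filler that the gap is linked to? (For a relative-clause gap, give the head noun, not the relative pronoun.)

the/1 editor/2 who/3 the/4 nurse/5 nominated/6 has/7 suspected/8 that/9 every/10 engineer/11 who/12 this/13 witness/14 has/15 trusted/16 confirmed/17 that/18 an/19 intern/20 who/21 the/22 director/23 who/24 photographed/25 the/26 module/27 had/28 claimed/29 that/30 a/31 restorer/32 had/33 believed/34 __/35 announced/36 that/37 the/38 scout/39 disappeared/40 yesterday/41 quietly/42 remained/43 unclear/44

20

The gap at 35 is the subject of "announced", inside a relative clause.
The relative pronoun is "who" (word 21); it is bound by the head noun immediately before it.
Its filler is the head noun "intern", at word 20.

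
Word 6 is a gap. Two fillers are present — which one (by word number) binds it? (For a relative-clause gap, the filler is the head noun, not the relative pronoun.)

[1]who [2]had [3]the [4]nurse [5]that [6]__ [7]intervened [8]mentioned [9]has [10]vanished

The marked gap is inside the relative clause, the subject of "intervened".
Its filler is the head noun "nurse" (via "that"), at word 4.
(The other dependency links word 1 to a gap after word 8.)

4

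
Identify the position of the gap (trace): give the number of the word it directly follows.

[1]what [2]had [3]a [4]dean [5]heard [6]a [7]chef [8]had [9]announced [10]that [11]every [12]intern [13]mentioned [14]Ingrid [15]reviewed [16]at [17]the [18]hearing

The displaced element is "what" (word 1).
It is linked across 3 clause boundaries (Ø → that → Ø).
It functions as the direct object of "reviewed", so the gap sits immediately after word 15 ("reviewed").
Base order: A dean had heard a chef had announced that every intern mentioned Ingrid reviewed what at the hearing.

15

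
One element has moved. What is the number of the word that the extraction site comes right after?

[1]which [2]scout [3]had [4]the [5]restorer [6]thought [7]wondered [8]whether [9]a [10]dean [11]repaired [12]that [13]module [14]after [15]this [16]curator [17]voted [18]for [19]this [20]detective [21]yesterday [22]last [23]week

6

The displaced element is "which scout" (word 2).
It is linked across 1 clause boundary (Ø).
It functions as the subject of "wondered", so the gap sits immediately after word 6 ("thought").
Base order: The restorer had thought that which scout wondered whether a dean repaired that module after this curator voted for this detective yesterday last week.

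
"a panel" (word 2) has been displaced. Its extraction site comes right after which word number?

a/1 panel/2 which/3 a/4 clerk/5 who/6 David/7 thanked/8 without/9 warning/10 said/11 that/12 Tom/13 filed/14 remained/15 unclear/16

14

The displaced element is "a panel" (word 2).
It is linked across 1 clause boundary (that).
It functions as the direct object of "filed", so the gap sits immediately after word 14 ("filed").
Base order: A clerk who David thanked without warning said that Tom filed a panel.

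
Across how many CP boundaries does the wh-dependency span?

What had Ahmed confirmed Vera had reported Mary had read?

"what" is extracted from the object of "read".
Boundaries crossed, outermost first: [Ø], [Ø] — 2 in total.

2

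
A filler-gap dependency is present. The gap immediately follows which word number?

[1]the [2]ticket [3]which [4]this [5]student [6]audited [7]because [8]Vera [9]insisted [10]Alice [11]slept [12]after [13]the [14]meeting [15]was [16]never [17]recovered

6

The displaced element is "the ticket" (word 2).
It functions as the direct object of "audited", so the gap sits immediately after word 6 ("audited").
Base order: This student audited the ticket because Vera insisted Alice slept after the meeting.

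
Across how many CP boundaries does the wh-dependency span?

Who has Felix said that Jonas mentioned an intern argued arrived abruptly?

3

"who" is extracted from the subject of "arrived".
Boundaries crossed, outermost first: [that], [Ø], [Ø] — 3 in total.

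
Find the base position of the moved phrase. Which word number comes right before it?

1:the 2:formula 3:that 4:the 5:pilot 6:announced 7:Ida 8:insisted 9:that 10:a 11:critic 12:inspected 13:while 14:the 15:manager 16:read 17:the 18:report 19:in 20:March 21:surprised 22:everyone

The displaced element is "the formula" (word 2).
It is linked across 2 clause boundaries (Ø → that).
It functions as the direct object of "inspected", so the gap sits immediately after word 12 ("inspected").
Base order: The pilot announced Ida insisted that a critic inspected the formula while the manager read the report in March.

12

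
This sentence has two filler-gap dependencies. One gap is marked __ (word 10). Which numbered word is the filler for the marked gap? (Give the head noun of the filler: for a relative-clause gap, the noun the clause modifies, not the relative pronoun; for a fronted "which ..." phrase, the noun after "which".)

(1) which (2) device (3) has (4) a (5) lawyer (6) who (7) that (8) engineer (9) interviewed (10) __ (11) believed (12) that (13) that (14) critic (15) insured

The marked gap is inside the relative clause, the direct object of "interviewed".
Its filler is the head noun "lawyer" (via "who"), at word 5.
(The other dependency links word 2 to a gap after word 15.)

5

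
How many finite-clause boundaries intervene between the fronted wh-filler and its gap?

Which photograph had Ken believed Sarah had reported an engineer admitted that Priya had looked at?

3

"which photograph" is extracted from the PP object of "looked".
Boundaries crossed, outermost first: [Ø], [Ø], [that] — 3 in total.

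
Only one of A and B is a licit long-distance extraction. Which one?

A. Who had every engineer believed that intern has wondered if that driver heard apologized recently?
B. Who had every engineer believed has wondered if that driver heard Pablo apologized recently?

B

In A, the wh-phrase is extracted from inside a wh-island (introduced by "if"), which blocks movement.
In B, the extraction path crosses only that-complement boundaries, which are transparent.
So B is grammatical.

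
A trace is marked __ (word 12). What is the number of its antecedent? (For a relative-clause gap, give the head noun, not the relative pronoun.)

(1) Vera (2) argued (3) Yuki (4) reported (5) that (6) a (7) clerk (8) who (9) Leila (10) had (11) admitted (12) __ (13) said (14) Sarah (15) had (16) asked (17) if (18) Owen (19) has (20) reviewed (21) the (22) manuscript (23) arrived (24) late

The gap at 12 is the subject of "said", inside a relative clause.
The relative pronoun is "who" (word 8); it is bound by the head noun immediately before it.
Its filler is the head noun "clerk", at word 7.

7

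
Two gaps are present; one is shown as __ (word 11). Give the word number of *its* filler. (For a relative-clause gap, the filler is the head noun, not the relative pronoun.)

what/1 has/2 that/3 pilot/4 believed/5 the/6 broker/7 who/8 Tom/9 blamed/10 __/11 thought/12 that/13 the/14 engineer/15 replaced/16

7

The marked gap is inside the relative clause, the direct object of "blamed".
Its filler is the head noun "broker" (via "who"), at word 7.
(The other dependency links word 1 to a gap after word 16.)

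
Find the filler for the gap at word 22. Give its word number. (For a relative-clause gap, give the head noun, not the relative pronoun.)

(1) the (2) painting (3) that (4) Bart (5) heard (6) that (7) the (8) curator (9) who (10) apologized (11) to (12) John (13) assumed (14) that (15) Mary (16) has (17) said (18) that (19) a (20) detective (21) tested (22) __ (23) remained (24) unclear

The gap at 22 is the object of "tested", inside a relative clause.
The relative pronoun is "that" (word 3); it is bound by the head noun immediately before it.
Its filler is the head noun "painting", at word 2.

2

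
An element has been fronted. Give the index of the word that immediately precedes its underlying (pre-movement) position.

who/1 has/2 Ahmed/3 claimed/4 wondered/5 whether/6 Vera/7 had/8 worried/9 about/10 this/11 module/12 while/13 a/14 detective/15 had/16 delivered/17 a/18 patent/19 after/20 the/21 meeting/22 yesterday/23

4

The displaced element is "who" (word 1).
It is linked across 1 clause boundary (Ø).
It functions as the subject of "wondered", so the gap sits immediately after word 4 ("claimed").
Base order: Ahmed has claimed that who wondered whether Vera had worried about this module while a detective had delivered a patent after the meeting yesterday.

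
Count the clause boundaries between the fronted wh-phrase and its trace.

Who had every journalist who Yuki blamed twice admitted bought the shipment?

"who" is extracted from the subject of "bought".
Boundaries crossed, outermost first: [Ø] — 1 in total.

1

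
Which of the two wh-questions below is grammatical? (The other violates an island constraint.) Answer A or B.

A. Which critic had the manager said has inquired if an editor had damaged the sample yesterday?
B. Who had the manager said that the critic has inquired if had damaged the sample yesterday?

In B, the wh-phrase is extracted from inside a wh-island (introduced by "if"), which blocks movement.
In A, the extraction path crosses only that-complement boundaries, which are transparent.
So A is grammatical.

A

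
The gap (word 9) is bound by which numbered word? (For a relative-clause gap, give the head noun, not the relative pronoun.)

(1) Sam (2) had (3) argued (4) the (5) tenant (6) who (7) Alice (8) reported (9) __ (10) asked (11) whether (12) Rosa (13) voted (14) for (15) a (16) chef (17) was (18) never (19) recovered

5

The gap at 9 is the subject of "asked", inside a relative clause.
The relative pronoun is "who" (word 6); it is bound by the head noun immediately before it.
Its filler is the head noun "tenant", at word 5.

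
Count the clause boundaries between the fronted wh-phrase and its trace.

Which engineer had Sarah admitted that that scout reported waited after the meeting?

2

"which engineer" is extracted from the subject of "waited".
Boundaries crossed, outermost first: [that], [Ø] — 2 in total.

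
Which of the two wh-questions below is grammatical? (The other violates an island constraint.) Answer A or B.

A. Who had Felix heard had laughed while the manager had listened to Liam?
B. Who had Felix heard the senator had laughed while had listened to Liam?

A

In B, the wh-phrase is extracted from inside an adjunct island (introduced by "while"), which blocks movement.
In A, the extraction path crosses only that-complement boundaries, which are transparent.
So A is grammatical.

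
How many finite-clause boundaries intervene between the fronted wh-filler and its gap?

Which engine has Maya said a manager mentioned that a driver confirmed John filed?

3

"which engine" is extracted from the object of "filed".
Boundaries crossed, outermost first: [Ø], [that], [Ø] — 3 in total.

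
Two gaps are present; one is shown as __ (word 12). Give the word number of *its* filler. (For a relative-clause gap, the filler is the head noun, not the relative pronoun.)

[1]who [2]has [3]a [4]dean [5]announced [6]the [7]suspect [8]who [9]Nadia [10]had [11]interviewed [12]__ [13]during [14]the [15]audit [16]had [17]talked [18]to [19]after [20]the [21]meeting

7

The marked gap is inside the relative clause, the direct object of "interviewed".
Its filler is the head noun "suspect" (via "who"), at word 7.
(The other dependency links word 1 to a gap after word 18.)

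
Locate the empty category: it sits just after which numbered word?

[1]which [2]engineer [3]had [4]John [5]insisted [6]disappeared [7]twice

The displaced element is "which engineer" (word 2).
It is linked across 1 clause boundary (Ø).
It functions as the subject of "disappeared", so the gap sits immediately after word 5 ("insisted").
Base order: John had insisted which engineer disappeared twice.

5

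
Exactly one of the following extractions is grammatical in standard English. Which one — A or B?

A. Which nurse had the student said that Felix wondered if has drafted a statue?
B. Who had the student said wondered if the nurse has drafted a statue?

In A, the wh-phrase is extracted from inside a wh-island (introduced by "if"), which blocks movement.
In B, the extraction path crosses only that-complement boundaries, which are transparent.
So B is grammatical.

B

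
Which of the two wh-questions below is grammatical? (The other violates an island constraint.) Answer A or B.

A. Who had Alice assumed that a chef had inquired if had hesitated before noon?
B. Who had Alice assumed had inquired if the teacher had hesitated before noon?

In A, the wh-phrase is extracted from inside a wh-island (introduced by "if"), which blocks movement.
In B, the extraction path crosses only that-complement boundaries, which are transparent.
So B is grammatical.

B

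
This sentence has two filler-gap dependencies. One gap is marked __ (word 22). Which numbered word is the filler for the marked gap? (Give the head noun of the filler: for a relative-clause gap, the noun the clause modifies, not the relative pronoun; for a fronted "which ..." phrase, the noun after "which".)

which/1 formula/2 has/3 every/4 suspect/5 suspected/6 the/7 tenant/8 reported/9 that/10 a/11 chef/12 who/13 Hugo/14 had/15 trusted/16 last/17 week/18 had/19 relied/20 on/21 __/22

The marked gap is the object of the preposition "on" of "relied".
Its filler is the fronted wh-phrase "which formula", at word 2.
(The other dependency links word 12 to a gap after word 16.)

2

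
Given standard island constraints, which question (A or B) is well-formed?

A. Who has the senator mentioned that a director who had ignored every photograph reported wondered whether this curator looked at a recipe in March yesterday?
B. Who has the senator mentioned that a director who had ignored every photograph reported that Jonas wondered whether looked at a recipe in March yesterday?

A

In B, the wh-phrase is extracted from inside a wh-island (introduced by "whether"), which blocks movement.
In A, the extraction path crosses only that-complement boundaries, which are transparent.
So A is grammatical.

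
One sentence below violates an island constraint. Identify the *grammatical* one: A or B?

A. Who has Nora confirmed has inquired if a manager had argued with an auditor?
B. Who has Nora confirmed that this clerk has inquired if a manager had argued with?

In B, the wh-phrase is extracted from inside a wh-island (introduced by "if"), which blocks movement.
In A, the extraction path crosses only that-complement boundaries, which are transparent.
So A is grammatical.

A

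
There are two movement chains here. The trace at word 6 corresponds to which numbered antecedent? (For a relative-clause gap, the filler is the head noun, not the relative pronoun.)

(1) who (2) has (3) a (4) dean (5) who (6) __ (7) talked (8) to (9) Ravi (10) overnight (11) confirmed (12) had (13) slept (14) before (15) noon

The marked gap is inside the relative clause, the subject of "talked".
Its filler is the head noun "dean" (via "who"), at word 4.
(The other dependency links word 1 to a gap after word 11.)

4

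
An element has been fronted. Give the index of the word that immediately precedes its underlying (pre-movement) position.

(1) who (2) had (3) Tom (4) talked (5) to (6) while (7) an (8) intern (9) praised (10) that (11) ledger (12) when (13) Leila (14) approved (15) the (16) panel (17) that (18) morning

5

The displaced element is "who" (word 1).
It functions as the object of the preposition "to" of "talked", so the gap sits immediately after word 5 ("to").
Base order: Tom had talked to who while an intern praised that ledger when Leila approved the panel that morning.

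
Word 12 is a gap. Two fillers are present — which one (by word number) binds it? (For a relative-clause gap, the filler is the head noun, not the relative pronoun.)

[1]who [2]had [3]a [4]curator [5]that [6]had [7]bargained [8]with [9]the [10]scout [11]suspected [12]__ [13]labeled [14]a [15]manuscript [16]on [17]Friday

1

The marked gap is the subject of "labeled".
Its filler is the fronted wh-phrase "who", at word 1.
(The other dependency links word 4 to a gap after word 5.)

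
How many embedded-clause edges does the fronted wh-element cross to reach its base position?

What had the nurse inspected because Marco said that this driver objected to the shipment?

0

"what" originates inside the matrix clause — no clause boundary is crossed.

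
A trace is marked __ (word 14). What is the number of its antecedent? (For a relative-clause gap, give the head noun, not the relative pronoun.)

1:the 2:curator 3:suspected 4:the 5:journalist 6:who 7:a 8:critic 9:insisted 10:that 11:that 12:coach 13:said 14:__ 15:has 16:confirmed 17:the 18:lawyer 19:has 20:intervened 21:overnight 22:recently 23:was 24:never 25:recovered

The gap at 14 is the subject of "confirmed", inside a relative clause.
The relative pronoun is "who" (word 6); it is bound by the head noun immediately before it.
Its filler is the head noun "journalist", at word 5.

5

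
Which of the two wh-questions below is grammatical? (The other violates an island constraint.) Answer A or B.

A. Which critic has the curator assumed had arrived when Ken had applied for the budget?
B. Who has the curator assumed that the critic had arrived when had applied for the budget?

A

In B, the wh-phrase is extracted from inside an adjunct island (introduced by "when"), which blocks movement.
In A, the extraction path crosses only that-complement boundaries, which are transparent.
So A is grammatical.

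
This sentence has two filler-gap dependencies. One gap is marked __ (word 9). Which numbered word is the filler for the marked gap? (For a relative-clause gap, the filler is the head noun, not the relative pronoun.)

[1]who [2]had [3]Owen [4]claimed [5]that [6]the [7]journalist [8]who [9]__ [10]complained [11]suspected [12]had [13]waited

7

The marked gap is inside the relative clause, the subject of "complained".
Its filler is the head noun "journalist" (via "who"), at word 7.
(The other dependency links word 1 to a gap after word 11.)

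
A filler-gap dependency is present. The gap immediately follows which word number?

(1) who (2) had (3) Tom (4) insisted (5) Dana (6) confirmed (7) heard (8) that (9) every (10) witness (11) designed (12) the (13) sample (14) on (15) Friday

The displaced element is "who" (word 1).
It is linked across 2 clause boundaries (Ø → Ø).
It functions as the subject of "heard", so the gap sits immediately after word 6 ("confirmed").
Base order: Tom had insisted Dana confirmed who heard that every witness designed the sample on Friday.

6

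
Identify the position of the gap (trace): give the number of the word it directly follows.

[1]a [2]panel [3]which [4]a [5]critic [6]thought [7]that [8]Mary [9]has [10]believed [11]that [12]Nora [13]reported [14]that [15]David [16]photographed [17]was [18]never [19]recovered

16

The displaced element is "a panel" (word 2).
It is linked across 3 clause boundaries (that → that → that).
It functions as the direct object of "photographed", so the gap sits immediately after word 16 ("photographed").
Base order: A critic thought that Mary has believed that Nora reported that David photographed a panel.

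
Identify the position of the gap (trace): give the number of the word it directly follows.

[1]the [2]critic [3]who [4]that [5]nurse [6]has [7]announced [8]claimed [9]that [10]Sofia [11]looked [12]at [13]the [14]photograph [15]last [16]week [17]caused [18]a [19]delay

7

The displaced element is "the critic" (word 2).
It is linked across 1 clause boundary (Ø).
It functions as the subject of "claimed", so the gap sits immediately after word 7 ("announced").
Base order: That nurse has announced that the critic claimed that Sofia looked at the photograph last week.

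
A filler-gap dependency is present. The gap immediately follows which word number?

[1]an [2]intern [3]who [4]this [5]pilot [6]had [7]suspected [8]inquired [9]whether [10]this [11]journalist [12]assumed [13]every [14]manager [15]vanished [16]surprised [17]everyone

7

The displaced element is "an intern" (word 2).
It is linked across 1 clause boundary (Ø).
It functions as the subject of "inquired", so the gap sits immediately after word 7 ("suspected").
Base order: This pilot had suspected that an intern inquired whether this journalist assumed every manager vanished.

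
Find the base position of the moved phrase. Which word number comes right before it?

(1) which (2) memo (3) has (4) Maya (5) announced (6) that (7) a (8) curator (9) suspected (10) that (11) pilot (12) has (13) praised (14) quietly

13

The displaced element is "which memo" (word 2).
It is linked across 2 clause boundaries (that → Ø).
It functions as the direct object of "praised", so the gap sits immediately after word 13 ("praised").
Base order: Maya has announced that a curator suspected that pilot has praised which memo quietly.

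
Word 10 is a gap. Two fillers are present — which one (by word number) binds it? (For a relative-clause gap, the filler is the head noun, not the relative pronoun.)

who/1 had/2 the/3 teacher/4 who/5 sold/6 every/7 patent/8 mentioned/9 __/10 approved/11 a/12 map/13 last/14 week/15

1

The marked gap is the subject of "approved".
Its filler is the fronted wh-phrase "who", at word 1.
(The other dependency links word 4 to a gap after word 5.)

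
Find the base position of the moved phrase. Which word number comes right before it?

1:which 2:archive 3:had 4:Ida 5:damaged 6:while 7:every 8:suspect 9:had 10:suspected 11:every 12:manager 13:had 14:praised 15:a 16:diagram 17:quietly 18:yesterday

5

The displaced element is "which archive" (word 2).
It functions as the direct object of "damaged", so the gap sits immediately after word 5 ("damaged").
Base order: Ida had damaged which archive while every suspect had suspected every manager had praised a diagram quietly yesterday.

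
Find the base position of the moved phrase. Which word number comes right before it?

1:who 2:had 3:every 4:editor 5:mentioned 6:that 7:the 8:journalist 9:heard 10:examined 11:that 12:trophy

The displaced element is "who" (word 1).
It is linked across 2 clause boundaries (that → Ø).
It functions as the subject of "examined", so the gap sits immediately after word 9 ("heard").
Base order: Every editor had mentioned that the journalist heard who examined that trophy.

9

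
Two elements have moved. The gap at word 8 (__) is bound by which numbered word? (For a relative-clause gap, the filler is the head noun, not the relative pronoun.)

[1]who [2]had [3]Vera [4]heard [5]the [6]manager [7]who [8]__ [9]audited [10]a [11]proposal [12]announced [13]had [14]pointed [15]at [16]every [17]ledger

The marked gap is inside the relative clause, the subject of "audited".
Its filler is the head noun "manager" (via "who"), at word 6.
(The other dependency links word 1 to a gap after word 12.)

6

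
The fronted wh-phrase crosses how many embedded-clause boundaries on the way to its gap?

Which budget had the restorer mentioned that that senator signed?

1

"which budget" is extracted from the object of "signed".
Boundaries crossed, outermost first: [that] — 1 in total.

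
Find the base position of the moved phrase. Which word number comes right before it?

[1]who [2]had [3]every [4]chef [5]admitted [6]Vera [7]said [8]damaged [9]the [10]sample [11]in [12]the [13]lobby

7

The displaced element is "who" (word 1).
It is linked across 2 clause boundaries (Ø → Ø).
It functions as the subject of "damaged", so the gap sits immediately after word 7 ("said").
Base order: Every chef had admitted Vera said who damaged the sample in the lobby.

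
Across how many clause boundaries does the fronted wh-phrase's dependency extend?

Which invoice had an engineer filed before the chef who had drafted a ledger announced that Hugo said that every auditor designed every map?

0

"which invoice" originates inside the matrix clause — no clause boundary is crossed.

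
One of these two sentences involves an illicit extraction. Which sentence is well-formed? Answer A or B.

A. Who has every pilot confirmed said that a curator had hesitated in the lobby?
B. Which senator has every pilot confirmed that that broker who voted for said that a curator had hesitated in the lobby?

A

In B, the wh-phrase is extracted from inside a complex-NP island (relative clause) (introduced by "who"), which blocks movement.
In A, the extraction path crosses only that-complement boundaries, which are transparent.
So A is grammatical.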